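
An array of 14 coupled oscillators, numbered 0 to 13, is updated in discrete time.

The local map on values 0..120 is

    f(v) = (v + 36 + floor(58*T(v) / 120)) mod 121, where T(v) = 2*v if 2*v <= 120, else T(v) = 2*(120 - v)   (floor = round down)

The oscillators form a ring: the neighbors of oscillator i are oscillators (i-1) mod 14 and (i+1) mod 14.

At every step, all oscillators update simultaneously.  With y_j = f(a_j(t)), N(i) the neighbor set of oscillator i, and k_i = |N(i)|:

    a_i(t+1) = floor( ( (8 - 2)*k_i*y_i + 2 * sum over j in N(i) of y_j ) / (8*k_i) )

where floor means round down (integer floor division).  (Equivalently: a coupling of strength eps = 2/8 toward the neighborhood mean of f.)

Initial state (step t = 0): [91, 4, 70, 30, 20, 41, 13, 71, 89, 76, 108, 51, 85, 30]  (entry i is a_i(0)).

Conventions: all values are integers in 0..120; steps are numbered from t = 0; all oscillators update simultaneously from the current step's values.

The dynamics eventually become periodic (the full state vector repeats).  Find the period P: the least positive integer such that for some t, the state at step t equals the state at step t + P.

Simulating step by step:
t=0: [91, 4, 70, 30, 20, 41, 13, 71, 89, 76, 108, 51, 85, 30]
t=1: [42, 40, 42, 84, 82, 104, 64, 36, 33, 33, 31, 19, 38, 79]
t=2: [106, 115, 106, 43, 33, 33, 42, 96, 100, 99, 93, 80, 95, 53]
t=3: [32, 34, 44, 106, 102, 102, 105, 44, 34, 34, 33, 33, 32, 22]
t=4: [96, 88, 17, 29, 34, 34, 29, 17, 89, 101, 100, 99, 95, 83]
t=5: [33, 37, 67, 91, 100, 100, 91, 67, 37, 33, 34, 34, 33, 33]
t=6: [101, 97, 42, 33, 34, 34, 33, 42, 97, 101, 101, 101, 100, 100]
t=7: [34, 44, 105, 102, 101, 101, 102, 105, 44, 34, 34, 34, 34, 34]
t=8: [89, 17, 29, 34, 34, 34, 34, 29, 17, 89, 102, 102, 102, 102]
t=9: [37, 67, 91, 100, 102, 102, 100, 91, 67, 37, 33, 34, 34, 33]
t=10: [97, 42, 33, 34, 34, 34, 34, 33, 42, 97, 101, 101, 101, 101]
t=11: [44, 105, 102, 101, 102, 102, 101, 102, 105, 44, 34, 34, 34, 34]
t=12: [17, 29, 34, 34, 34, 34, 34, 34, 29, 17, 89, 102, 102, 89]
t=13: [67, 91, 100, 102, 102, 102, 102, 100, 91, 67, 37, 33, 33, 37]
t=14: [42, 33, 34, 34, 34, 34, 34, 34, 33, 42, 97, 101, 101, 97]
t=15: [105, 102, 101, 102, 102, 102, 102, 101, 102, 105, 44, 34, 34, 44]
t=16: [29, 34, 34, 34, 34, 34, 34, 34, 34, 29, 17, 89, 89, 17]
t=17: [91, 100, 102, 102, 102, 102, 102, 102, 100, 91, 67, 37, 37, 67]
t=18: [33, 34, 34, 34, 34, 34, 34, 34, 34, 33, 42, 98, 98, 42]
t=19: [102, 101, 102, 102, 102, 102, 102, 102, 101, 102, 105, 44, 44, 105]
t=20: [34, 34, 34, 34, 34, 34, 34, 34, 34, 34, 29, 5, 5, 29]
t=21: [100, 102, 102, 102, 102, 102, 102, 102, 102, 100, 88, 51, 51, 88]
t=22: [33, 34, 34, 34, 34, 34, 34, 34, 34, 33, 30, 17, 17, 30]
t=23: [99, 101, 102, 102, 102, 102, 102, 102, 101, 99, 92, 72, 72, 92]
t=24: [34, 34, 34, 34, 34, 34, 34, 34, 34, 34, 33, 33, 33, 33]
t=25: [101, 102, 102, 102, 102, 102, 102, 102, 102, 101, 100, 100, 100, 100]
t=26: [34, 34, 34, 34, 34, 34, 34, 34, 34, 34, 34, 34, 34, 34]
t=27: [102, 102, 102, 102, 102, 102, 102, 102, 102, 102, 102, 102, 102, 102]
t=28: [34, 34, 34, 34, 34, 34, 34, 34, 34, 34, 34, 34, 34, 34]

Answer: 2
Key observation: The state at step 26, [34, 34, 34, 34, 34, 34, 34, 34, 34, 34, 34, 34, 34, 34], reappears at step 28 — and no state repeats earlier — so the cycle the system enters has period 2.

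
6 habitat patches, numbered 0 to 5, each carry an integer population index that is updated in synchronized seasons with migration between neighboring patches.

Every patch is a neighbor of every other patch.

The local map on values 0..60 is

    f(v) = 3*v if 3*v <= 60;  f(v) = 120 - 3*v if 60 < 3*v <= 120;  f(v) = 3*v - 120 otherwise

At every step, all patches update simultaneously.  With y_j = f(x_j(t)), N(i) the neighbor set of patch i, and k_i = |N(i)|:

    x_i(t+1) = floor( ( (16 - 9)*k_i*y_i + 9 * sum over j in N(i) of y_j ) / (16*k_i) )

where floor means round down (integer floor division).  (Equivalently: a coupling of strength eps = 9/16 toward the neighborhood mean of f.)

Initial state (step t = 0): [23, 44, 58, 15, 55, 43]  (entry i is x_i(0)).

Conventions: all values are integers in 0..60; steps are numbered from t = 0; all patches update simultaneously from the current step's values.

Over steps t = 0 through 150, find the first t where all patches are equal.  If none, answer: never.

Answer: never
Key observation: The state at step 6 reappears at step 10 — the system is in a cycle of period 4 from step 6 on.  No step 0..10 is synchronized, and the cycle repeats forever, so no step up to 150 (or ever) has all patches equal.

Derivation:
t=0: [23, 44, 58, 15, 55, 43]  (not all equal)
t=1: [40, 28, 41, 38, 38, 27]  (not all equal)
t=2: [10, 21, 11, 12, 12, 22]  (not all equal)
t=3: [37, 46, 38, 39, 39, 45]  (not all equal)
t=4: [9, 11, 8, 7, 7, 10]  (not all equal)
t=5: [26, 28, 25, 24, 24, 27]  (not all equal)
t=6: [42, 40, 43, 44, 44, 41]  (not all equal)
t=7: [6, 4, 7, 8, 8, 5]  (not all equal)
t=8: [18, 16, 19, 20, 20, 17]  (not all equal)
t=9: [54, 52, 55, 56, 56, 53]  (not all equal)
t=10: [42, 40, 43, 44, 44, 41]  (not all equal)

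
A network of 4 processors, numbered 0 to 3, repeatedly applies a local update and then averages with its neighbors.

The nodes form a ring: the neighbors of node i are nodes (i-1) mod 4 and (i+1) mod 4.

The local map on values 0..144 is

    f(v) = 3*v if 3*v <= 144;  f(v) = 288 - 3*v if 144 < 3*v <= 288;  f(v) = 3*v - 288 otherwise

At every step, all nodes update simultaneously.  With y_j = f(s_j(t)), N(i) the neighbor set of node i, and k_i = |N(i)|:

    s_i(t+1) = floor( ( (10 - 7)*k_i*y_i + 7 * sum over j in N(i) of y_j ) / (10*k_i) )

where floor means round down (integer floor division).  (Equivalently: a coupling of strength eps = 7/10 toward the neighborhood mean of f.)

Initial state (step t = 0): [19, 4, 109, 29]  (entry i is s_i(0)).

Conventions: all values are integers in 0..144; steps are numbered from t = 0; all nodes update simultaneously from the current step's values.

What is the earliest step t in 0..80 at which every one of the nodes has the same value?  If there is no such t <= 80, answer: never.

Simulating step by step:
t=0: [19, 4, 109, 29]  (not all equal)
t=1: [51, 37, 46, 59]  (not all equal)
t=2: [118, 128, 119, 128]  (not all equal)
t=3: [87, 76, 87, 76]  (not all equal)
t=4: [50, 36, 50, 36]  (not all equal)
t=5: [117, 129, 117, 129]  (not all equal)
t=6: [88, 73, 88, 73]  (not all equal)
t=7: [55, 37, 55, 37]  (not all equal)
t=8: [114, 119, 114, 119]  (not all equal)
t=9: [64, 58, 64, 58]  (not all equal)
t=10: [108, 101, 108, 101]  (not all equal)
t=11: [21, 29, 21, 29]  (not all equal)
t=12: [79, 70, 79, 70]  (not all equal)
t=13: [69, 59, 69, 59]  (not all equal)
t=14: [102, 90, 102, 90]  (not all equal)
t=15: [18, 18, 18, 18]  (all equal)

Answer: 15
Key observation: Synchronization is absorbing here: once all nodes are equal they stay equal, and step 15 is the first all-equal step.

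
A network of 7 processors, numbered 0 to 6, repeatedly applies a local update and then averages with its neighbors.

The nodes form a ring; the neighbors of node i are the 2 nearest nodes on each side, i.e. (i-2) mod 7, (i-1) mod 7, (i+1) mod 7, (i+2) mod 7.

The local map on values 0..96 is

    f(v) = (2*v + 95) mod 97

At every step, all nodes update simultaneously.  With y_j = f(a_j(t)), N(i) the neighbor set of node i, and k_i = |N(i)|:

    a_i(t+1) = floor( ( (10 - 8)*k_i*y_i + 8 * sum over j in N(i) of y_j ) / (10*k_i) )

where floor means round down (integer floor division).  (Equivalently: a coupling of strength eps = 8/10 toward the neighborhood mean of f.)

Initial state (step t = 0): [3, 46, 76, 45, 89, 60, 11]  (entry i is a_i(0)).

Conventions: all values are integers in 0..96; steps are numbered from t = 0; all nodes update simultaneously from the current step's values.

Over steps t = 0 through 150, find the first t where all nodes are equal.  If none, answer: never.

Simulating step by step:
t=0: [3, 46, 76, 45, 89, 60, 11]  (not all equal)
t=1: [37, 51, 62, 66, 52, 42, 42]  (not all equal)
t=2: [52, 43, 27, 29, 45, 54, 48]  (not all equal)
t=3: [48, 58, 57, 57, 59, 50, 56]  (not all equal)
t=4: [28, 30, 32, 13, 12, 28, 28]  (not all equal)
t=5: [56, 50, 44, 44, 43, 41, 48]  (not all equal)
t=6: [54, 56, 54, 67, 86, 71, 54]  (not all equal)
t=7: [16, 15, 27, 34, 33, 33, 29]  (not all equal)
t=8: [46, 46, 48, 54, 60, 56, 48]  (not all equal)
t=9: [76, 75, 60, 45, 46, 45, 61]  (not all equal)
t=10: [47, 47, 60, 67, 62, 68, 61]  (not all equal)
t=11: [53, 52, 53, 42, 28, 42, 53]  (not all equal)
t=12: [21, 21, 31, 46, 46, 46, 31]  (not all equal)
t=13: [58, 58, 64, 74, 78, 74, 64]  (not all equal)
t=14: [28, 28, 33, 40, 42, 40, 33]  (not all equal)
t=15: [62, 62, 66, 71, 73, 71, 66]  (not all equal)
t=16: [31, 31, 34, 38, 39, 38, 34]  (not all equal)
t=17: [65, 65, 67, 70, 71, 70, 67]  (not all equal)
t=18: [34, 34, 36, 38, 39, 38, 36]  (not all equal)
t=19: [69, 69, 70, 72, 72, 72, 70]  (not all equal)
t=20: [41, 41, 41, 43, 43, 43, 41]  (not all equal)
t=21: [80, 80, 81, 82, 82, 82, 81]  (not all equal)
t=22: [62, 62, 63, 63, 64, 63, 63]  (not all equal)
t=23: [26, 26, 26, 27, 27, 27, 26]  (not all equal)
t=24: [50, 50, 50, 51, 51, 51, 50]  (not all equal)
t=25: [1, 1, 1, 2, 2, 2, 1]  (not all equal)
t=26: [0, 0, 0, 1, 1, 1, 0]  (not all equal)
t=27: [76, 76, 57, 38, 38, 38, 57]  (not all equal)
t=28: [42, 42, 53, 58, 50, 58, 53]  (not all equal)
t=29: [39, 39, 37, 24, 9, 24, 37]  (not all equal)
t=30: [68, 68, 57, 51, 50, 51, 57]  (not all equal)
t=31: [21, 21, 18, 11, 7, 11, 18]  (not all equal)
t=32: [33, 33, 29, 25, 24, 25, 29]  (not all equal)
t=33: [57, 57, 55, 52, 50, 52, 55]  (not all equal)
t=34: [11, 11, 9, 7, 6, 7, 9]  (not all equal)
t=35: [16, 16, 15, 14, 13, 14, 15]  (not all equal)
t=36: [28, 28, 27, 26, 26, 26, 27]  (not all equal)
t=37: [52, 52, 52, 51, 50, 51, 52]  (not all equal)
t=38: [4, 4, 3, 3, 3, 3, 3]  (not all equal)
t=39: [4, 4, 4, 4, 4, 4, 4]  (all equal)

Answer: 39
Key observation: Synchronization is absorbing here: once all nodes are equal they stay equal, and step 39 is the first all-equal step.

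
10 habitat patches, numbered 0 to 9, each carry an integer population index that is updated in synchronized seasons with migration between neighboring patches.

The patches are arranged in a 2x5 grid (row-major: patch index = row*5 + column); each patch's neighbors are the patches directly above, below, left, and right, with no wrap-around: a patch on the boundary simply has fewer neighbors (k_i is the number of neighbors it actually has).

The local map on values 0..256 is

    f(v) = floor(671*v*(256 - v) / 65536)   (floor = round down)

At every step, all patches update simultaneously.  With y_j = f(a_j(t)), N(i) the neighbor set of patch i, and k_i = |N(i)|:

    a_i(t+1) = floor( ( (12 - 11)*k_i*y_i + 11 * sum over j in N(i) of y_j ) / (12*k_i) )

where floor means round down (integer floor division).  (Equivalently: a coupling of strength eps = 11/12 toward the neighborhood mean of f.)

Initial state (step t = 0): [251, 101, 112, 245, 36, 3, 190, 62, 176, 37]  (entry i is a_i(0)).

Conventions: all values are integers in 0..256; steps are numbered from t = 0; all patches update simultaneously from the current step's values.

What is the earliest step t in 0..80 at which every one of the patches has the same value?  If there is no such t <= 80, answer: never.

Simulating step by step:
t=0: [251, 101, 112, 245, 36, 3, 190, 62, 176, 37]  (not all equal)
t=1: [77, 106, 108, 121, 56, 64, 99, 143, 82, 109]  (not all equal)
t=2: [143, 154, 164, 143, 161, 147, 151, 156, 163, 132]  (not all equal)
t=3: [162, 160, 160, 155, 165, 163, 161, 157, 162, 156]  (not all equal)
t=4: [155, 156, 158, 155, 158, 155, 156, 156, 158, 154]  (not all equal)
t=5: [159, 159, 159, 158, 159, 159, 159, 158, 159, 158]  (not all equal)
t=6: [157, 157, 157, 157, 157, 157, 157, 157, 157, 157]  (all equal)

Answer: 6
Key observation: Synchronization is absorbing here: once all patches are equal they stay equal, and step 6 is the first all-equal step.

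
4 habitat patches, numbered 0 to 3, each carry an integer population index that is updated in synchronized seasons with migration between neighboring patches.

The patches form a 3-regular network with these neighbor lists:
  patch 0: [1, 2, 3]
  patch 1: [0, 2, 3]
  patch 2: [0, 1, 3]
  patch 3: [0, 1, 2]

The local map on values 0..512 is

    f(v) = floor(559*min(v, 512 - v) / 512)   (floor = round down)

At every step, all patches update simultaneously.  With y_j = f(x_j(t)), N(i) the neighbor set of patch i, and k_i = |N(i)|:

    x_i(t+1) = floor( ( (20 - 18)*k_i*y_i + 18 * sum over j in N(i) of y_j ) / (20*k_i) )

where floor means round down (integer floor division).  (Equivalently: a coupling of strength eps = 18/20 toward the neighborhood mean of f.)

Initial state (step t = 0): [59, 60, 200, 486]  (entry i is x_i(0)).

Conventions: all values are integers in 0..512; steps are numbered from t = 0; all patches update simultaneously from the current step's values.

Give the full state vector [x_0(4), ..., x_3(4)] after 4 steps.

Answer: [118, 118, 118, 118]

Derivation:
t=0: [59, 60, 200, 486]
t=1: [99, 99, 68, 106]
t=2: [99, 99, 106, 98]
t=3: [109, 109, 108, 109]
t=4: [118, 118, 118, 118]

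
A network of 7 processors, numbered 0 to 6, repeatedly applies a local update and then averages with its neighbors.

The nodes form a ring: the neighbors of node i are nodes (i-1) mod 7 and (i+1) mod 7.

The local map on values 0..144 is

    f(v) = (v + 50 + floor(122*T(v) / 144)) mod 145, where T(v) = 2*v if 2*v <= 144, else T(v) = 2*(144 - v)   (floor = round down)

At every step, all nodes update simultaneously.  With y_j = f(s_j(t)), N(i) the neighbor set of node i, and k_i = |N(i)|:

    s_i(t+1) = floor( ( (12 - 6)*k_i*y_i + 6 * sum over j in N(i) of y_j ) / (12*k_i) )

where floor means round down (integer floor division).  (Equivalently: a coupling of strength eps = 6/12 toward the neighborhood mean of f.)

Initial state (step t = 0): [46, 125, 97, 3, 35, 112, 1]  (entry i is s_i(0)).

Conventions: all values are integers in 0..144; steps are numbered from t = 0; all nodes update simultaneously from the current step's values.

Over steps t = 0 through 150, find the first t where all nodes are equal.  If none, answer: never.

Answer: 7
Key observation: Synchronization is absorbing here: once all nodes are equal they stay equal, and step 7 is the first all-equal step.

Derivation:
t=0: [46, 125, 97, 3, 35, 112, 1]  (not all equal)
t=1: [42, 58, 70, 85, 104, 84, 50]  (not all equal)
t=2: [34, 58, 84, 86, 82, 73, 46]  (not all equal)
t=3: [92, 88, 82, 90, 92, 79, 73]  (not all equal)
t=4: [88, 87, 89, 87, 87, 92, 93]  (not all equal)
t=5: [86, 87, 87, 87, 87, 85, 85]  (not all equal)
t=6: [88, 88, 88, 88, 88, 88, 89]  (not all equal)
t=7: [87, 87, 87, 87, 87, 87, 87]  (all equal)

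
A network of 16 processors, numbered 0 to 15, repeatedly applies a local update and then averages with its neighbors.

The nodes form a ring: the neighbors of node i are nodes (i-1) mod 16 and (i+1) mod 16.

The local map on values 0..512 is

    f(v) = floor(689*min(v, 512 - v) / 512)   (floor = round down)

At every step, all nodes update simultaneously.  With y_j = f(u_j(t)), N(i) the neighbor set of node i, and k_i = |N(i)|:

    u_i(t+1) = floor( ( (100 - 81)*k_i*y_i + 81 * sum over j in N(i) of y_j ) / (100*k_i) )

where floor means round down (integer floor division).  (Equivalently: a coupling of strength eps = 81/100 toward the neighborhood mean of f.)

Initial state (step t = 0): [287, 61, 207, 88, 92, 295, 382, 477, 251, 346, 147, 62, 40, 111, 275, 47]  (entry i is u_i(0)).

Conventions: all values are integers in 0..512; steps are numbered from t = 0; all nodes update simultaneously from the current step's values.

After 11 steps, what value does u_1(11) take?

Answer: u_1(11) = 304

Derivation:
t=0: [287, 61, 207, 88, 92, 295, 382, 477, 251, 346, 147, 62, 40, 111, 275, 47]
t=1: [116, 250, 133, 184, 189, 175, 170, 215, 173, 258, 161, 117, 104, 178, 146, 263]
t=2: [301, 199, 269, 221, 243, 239, 255, 241, 299, 246, 242, 173, 186, 181, 269, 206]
t=3: [274, 297, 290, 321, 312, 332, 326, 316, 319, 310, 289, 276, 239, 279, 272, 299]
t=4: [293, 305, 277, 278, 253, 256, 252, 256, 265, 277, 295, 311, 316, 319, 303, 314]
t=5: [276, 299, 299, 325, 331, 340, 343, 337, 330, 312, 292, 276, 264, 269, 266, 283]
t=6: [300, 298, 271, 261, 241, 234, 231, 235, 250, 269, 293, 314, 324, 331, 320, 320]
t=7: [274, 301, 314, 326, 325, 316, 314, 321, 324, 317, 296, 271, 254, 252, 251, 268]
t=8: [308, 291, 266, 256, 255, 259, 261, 258, 258, 269, 292, 317, 333, 339, 334, 328]
t=9: [272, 301, 322, 338, 342, 340, 339, 339, 335, 320, 294, 266, 245, 238, 239, 254]
t=10: [313, 287, 257, 240, 231, 230, 231, 234, 243, 264, 294, 314, 326, 324, 328, 325]
t=11: [274, 304, 317, 325, 314, 309, 311, 317, 324, 314, 298, 270, 257, 249, 250, 255]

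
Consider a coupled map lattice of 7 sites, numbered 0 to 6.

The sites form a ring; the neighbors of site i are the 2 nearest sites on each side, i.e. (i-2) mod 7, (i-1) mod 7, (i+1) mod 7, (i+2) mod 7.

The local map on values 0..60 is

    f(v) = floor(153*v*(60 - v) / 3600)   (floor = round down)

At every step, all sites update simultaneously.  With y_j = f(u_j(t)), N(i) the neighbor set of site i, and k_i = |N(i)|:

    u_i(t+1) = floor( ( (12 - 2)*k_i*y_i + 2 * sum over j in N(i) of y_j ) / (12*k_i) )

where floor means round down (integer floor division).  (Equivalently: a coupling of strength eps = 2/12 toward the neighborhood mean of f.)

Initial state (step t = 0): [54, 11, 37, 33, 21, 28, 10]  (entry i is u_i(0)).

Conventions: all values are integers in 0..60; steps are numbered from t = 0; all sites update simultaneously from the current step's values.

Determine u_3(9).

Answer: u_3(9) = 36

Derivation:
t=0: [54, 11, 37, 33, 21, 28, 10]
t=1: [15, 22, 34, 36, 33, 36, 21]
t=2: [29, 34, 36, 36, 36, 35, 34]
t=3: [37, 36, 36, 36, 36, 36, 37]
t=4: [36, 36, 36, 36, 36, 36, 36]
t=5: [36, 36, 36, 36, 36, 36, 36]
t=6: [36, 36, 36, 36, 36, 36, 36]
t=7: [36, 36, 36, 36, 36, 36, 36]
t=8: [36, 36, 36, 36, 36, 36, 36]
t=9: [36, 36, 36, 36, 36, 36, 36]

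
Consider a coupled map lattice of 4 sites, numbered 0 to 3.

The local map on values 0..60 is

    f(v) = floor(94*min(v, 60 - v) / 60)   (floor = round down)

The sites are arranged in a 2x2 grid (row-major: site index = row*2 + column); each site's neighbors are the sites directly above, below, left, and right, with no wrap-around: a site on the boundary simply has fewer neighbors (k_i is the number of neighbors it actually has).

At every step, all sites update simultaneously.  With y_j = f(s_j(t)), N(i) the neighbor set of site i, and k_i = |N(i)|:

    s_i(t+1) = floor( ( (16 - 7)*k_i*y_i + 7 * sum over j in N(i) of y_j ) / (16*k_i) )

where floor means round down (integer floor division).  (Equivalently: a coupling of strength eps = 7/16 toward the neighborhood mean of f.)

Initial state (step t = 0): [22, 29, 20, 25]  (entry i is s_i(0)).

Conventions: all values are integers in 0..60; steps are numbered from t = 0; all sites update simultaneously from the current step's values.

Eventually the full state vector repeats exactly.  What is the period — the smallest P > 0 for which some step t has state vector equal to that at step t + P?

Simulating step by step:
t=0: [22, 29, 20, 25]
t=1: [35, 41, 33, 38]
t=2: [37, 32, 39, 34]
t=3: [36, 40, 34, 38]
t=4: [36, 32, 38, 34]
t=5: [37, 41, 35, 39]
t=6: [35, 31, 36, 32]
t=7: [39, 43, 38, 42]
t=8: [31, 27, 32, 28]
t=9: [43, 42, 43, 42]
t=10: [26, 27, 26, 27]
t=11: [40, 41, 40, 41]
t=12: [30, 29, 30, 29]
t=13: [46, 45, 46, 45]
t=14: [21, 22, 21, 22]
t=15: [32, 33, 32, 33]
t=16: [42, 42, 42, 42]
t=17: [28, 28, 28, 28]
t=18: [43, 43, 43, 43]
t=19: [26, 26, 26, 26]
t=20: [40, 40, 40, 40]
t=21: [31, 31, 31, 31]
t=22: [45, 45, 45, 45]
t=23: [23, 23, 23, 23]
t=24: [36, 36, 36, 36]
t=25: [37, 37, 37, 37]
t=26: [36, 36, 36, 36]

Answer: 2
Key observation: The state at step 24, [36, 36, 36, 36], reappears at step 26 — and no state repeats earlier — so the cycle the system enters has period 2.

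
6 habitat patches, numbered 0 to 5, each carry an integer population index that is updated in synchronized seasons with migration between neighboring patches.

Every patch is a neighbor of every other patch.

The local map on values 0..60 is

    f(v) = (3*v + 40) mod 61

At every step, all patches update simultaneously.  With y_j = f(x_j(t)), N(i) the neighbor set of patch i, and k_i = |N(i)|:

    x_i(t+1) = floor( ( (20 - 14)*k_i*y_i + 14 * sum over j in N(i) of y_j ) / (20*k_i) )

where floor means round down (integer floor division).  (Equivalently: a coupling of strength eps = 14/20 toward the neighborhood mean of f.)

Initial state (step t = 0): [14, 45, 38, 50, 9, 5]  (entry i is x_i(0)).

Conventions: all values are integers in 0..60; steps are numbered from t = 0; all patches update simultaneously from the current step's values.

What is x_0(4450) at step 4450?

Answer: x_0(4450) = 22
Key observation: The state at step 6, [37, 37, 37, 37, 37, 37], reappears at step 16: the system is in a cycle of period 10 from step 6 on.  Therefore the state at step 4450 equals the state at step 6 + ((4450 - 6) mod 10) = 10, which is [22, 22, 22, 22, 22, 22].

Derivation:
t=0: [14, 45, 38, 50, 9, 5]
t=1: [27, 32, 29, 25, 25, 33]
t=2: [38, 30, 29, 37, 37, 31]
t=3: [21, 17, 16, 20, 20, 17]
t=4: [35, 33, 33, 35, 35, 33]
t=5: [20, 19, 19, 20, 20, 19]
t=6: [37, 37, 37, 37, 37, 37]
t=7: [29, 29, 29, 29, 29, 29]
t=8: [5, 5, 5, 5, 5, 5]
t=9: [55, 55, 55, 55, 55, 55]
t=10: [22, 22, 22, 22, 22, 22]
t=11: [45, 45, 45, 45, 45, 45]
t=12: [53, 53, 53, 53, 53, 53]
t=13: [16, 16, 16, 16, 16, 16]
t=14: [27, 27, 27, 27, 27, 27]
t=15: [60, 60, 60, 60, 60, 60]
t=16: [37, 37, 37, 37, 37, 37]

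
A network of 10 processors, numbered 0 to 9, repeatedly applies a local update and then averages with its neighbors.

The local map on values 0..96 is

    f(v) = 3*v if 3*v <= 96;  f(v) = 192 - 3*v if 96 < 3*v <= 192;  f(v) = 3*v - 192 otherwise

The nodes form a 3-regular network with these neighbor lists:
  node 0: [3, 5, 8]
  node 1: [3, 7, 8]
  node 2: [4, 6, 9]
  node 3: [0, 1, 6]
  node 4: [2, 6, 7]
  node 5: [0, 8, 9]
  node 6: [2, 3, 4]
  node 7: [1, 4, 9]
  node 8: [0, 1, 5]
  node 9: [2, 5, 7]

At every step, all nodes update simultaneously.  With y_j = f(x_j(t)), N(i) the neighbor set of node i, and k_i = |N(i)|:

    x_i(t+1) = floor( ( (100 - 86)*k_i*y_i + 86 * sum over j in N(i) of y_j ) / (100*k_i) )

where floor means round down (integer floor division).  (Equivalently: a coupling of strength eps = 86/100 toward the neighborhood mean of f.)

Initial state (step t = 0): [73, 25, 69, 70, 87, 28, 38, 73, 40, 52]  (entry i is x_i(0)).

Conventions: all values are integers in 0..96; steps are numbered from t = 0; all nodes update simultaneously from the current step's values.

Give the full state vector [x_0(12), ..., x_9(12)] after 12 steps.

Simulating step by step:
t=0: [73, 25, 69, 70, 87, 28, 38, 73, 40, 52]
t=1: [53, 44, 54, 54, 44, 50, 40, 55, 63, 41]
t=2: [26, 25, 61, 51, 45, 35, 44, 57, 39, 38]
t=3: [68, 49, 57, 66, 33, 78, 38, 63, 79, 44]
t=4: [28, 21, 69, 39, 42, 39, 45, 57, 34, 27]
t=5: [80, 62, 60, 68, 35, 83, 52, 63, 76, 43]
t=6: [36, 15, 55, 27, 26, 50, 36, 45, 36, 29]
t=7: [71, 69, 75, 72, 59, 78, 65, 68, 60, 48]
t=8: [25, 15, 23, 14, 15, 29, 21, 24, 24, 31]
t=9: [68, 59, 67, 58, 64, 80, 53, 62, 69, 78]
t=10: [24, 13, 22, 19, 13, 26, 12, 17, 23, 23]
t=11: [68, 56, 50, 50, 49, 71, 51, 49, 63, 65]
t=12: [20, 29, 30, 27, 42, 8, 42, 26, 16, 31]

Answer: [20, 29, 30, 27, 42, 8, 42, 26, 16, 31]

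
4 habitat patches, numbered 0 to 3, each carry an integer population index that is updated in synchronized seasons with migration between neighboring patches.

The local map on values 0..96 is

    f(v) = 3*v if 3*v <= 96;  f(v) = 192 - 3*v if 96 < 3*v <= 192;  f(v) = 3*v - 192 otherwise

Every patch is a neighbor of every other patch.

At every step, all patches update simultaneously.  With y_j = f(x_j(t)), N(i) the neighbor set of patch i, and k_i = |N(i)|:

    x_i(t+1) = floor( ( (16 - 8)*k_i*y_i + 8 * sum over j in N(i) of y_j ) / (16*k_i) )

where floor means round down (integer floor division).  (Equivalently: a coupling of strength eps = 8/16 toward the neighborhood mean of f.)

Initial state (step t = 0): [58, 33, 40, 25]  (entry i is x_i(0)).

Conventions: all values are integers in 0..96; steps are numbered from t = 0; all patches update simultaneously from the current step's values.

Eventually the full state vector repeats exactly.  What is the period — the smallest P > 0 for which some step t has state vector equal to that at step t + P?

Answer: 2
Key observation: The state at step 2, [31, 26, 19, 20], reappears at step 4 — and no state repeats earlier — so the cycle the system enters has period 2.

Derivation:
t=0: [58, 33, 40, 25]
t=1: [49, 74, 67, 68]
t=2: [31, 26, 19, 20]
t=3: [79, 74, 67, 68]
t=4: [31, 26, 19, 20]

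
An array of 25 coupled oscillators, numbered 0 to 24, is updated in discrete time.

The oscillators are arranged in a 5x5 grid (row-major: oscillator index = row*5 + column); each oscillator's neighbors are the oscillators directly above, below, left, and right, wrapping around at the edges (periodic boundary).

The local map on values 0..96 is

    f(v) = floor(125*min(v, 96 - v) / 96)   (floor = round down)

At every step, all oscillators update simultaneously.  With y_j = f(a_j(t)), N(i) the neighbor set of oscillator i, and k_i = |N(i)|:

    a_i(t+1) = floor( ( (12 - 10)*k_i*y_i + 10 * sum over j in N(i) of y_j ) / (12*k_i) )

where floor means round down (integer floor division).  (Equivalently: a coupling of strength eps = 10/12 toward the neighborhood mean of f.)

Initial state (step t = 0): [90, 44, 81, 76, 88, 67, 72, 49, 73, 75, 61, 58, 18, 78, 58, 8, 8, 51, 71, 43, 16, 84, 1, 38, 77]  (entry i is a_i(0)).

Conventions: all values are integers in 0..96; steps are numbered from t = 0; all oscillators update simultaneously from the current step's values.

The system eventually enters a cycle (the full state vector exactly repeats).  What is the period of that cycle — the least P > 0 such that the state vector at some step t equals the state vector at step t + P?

Answer: 4
Key observation: The state at step 18, [58, 58, 58, 58, 58, 58, 58, 58, 58, 58, 58, 58, 58, 58, 58, 58, 58, 58, 58, 58, 58, 58, 58, 58, 58], reappears at step 22 — and no state repeats earlier — so the cycle the system enters has period 4.

Derivation:
t=0: [90, 44, 81, 76, 88, 67, 72, 49, 73, 75, 61, 58, 18, 78, 58, 8, 8, 51, 71, 43, 16, 84, 1, 38, 77]
t=1: [27, 24, 33, 26, 19, 29, 47, 31, 33, 30, 37, 30, 43, 31, 39, 28, 29, 23, 43, 33, 15, 20, 29, 25, 31]
t=2: [28, 39, 36, 34, 34, 44, 40, 48, 38, 38, 41, 48, 40, 48, 43, 36, 33, 43, 38, 44, 31, 30, 33, 39, 31]
t=3: [45, 44, 48, 46, 42, 49, 56, 51, 53, 50, 54, 51, 58, 53, 55, 47, 49, 47, 54, 49, 40, 42, 46, 44, 46]
t=4: [56, 56, 58, 57, 57, 56, 57, 55, 57, 56, 57, 54, 56, 53, 56, 57, 58, 56, 57, 57, 57, 56, 58, 57, 56]
t=5: [51, 50, 50, 49, 51, 51, 52, 50, 52, 51, 51, 50, 53, 51, 51, 49, 51, 50, 51, 50, 51, 50, 50, 50, 50]
t=6: [58, 58, 59, 58, 58, 57, 58, 57, 58, 57, 58, 57, 58, 57, 58, 58, 59, 57, 58, 59, 59, 58, 59, 59, 58]
t=7: [49, 48, 48, 48, 49, 49, 49, 48, 49, 49, 49, 48, 49, 49, 49, 48, 49, 48, 49, 48, 48, 48, 48, 48, 48]
t=8: [61, 61, 62, 61, 61, 61, 61, 61, 61, 61, 61, 61, 61, 61, 61, 61, 61, 61, 61, 61, 61, 61, 62, 61, 61]
t=9: [45, 44, 44, 44, 45, 45, 45, 44, 45, 45, 45, 45, 45, 45, 45, 45, 45, 44, 45, 45, 45, 44, 44, 44, 45]
t=10: [57, 57, 57, 57, 57, 58, 57, 57, 57, 58, 58, 58, 57, 58, 58, 58, 57, 57, 57, 58, 57, 57, 57, 57, 57]
t=11: [49, 50, 50, 50, 49, 49, 49, 50, 49, 49, 49, 49, 49, 49, 49, 49, 49, 50, 49, 49, 49, 50, 50, 50, 49]
t=12: [60, 59, 59, 59, 60, 61, 60, 60, 60, 61, 61, 61, 60, 61, 61, 61, 60, 60, 60, 61, 60, 59, 59, 59, 60]
t=13: [46, 47, 47, 47, 46, 45, 46, 46, 46, 45, 45, 45, 45, 45, 45, 45, 46, 46, 46, 45, 46, 47, 47, 47, 46]
t=14: [59, 60, 60, 60, 59, 58, 59, 59, 59, 58, 58, 58, 58, 58, 58, 58, 59, 59, 59, 58, 59, 60, 60, 60, 59]
t=15: [47, 46, 46, 46, 47, 48, 48, 47, 48, 48, 49, 48, 48, 48, 49, 48, 48, 47, 48, 48, 47, 46, 46, 46, 47]
t=16: [60, 60, 59, 60, 60, 61, 61, 61, 61, 61, 61, 61, 61, 61, 61, 61, 61, 61, 61, 61, 60, 60, 59, 60, 60]
t=17: [45, 46, 46, 46, 45, 45, 45, 45, 45, 45, 45, 45, 45, 45, 45, 45, 45, 45, 45, 45, 45, 46, 46, 46, 45]
t=18: [58, 58, 58, 58, 58, 58, 58, 58, 58, 58, 58, 58, 58, 58, 58, 58, 58, 58, 58, 58, 58, 58, 58, 58, 58]
t=19: [49, 49, 49, 49, 49, 49, 49, 49, 49, 49, 49, 49, 49, 49, 49, 49, 49, 49, 49, 49, 49, 49, 49, 49, 49]
t=20: [61, 61, 61, 61, 61, 61, 61, 61, 61, 61, 61, 61, 61, 61, 61, 61, 61, 61, 61, 61, 61, 61, 61, 61, 61]
t=21: [45, 45, 45, 45, 45, 45, 45, 45, 45, 45, 45, 45, 45, 45, 45, 45, 45, 45, 45, 45, 45, 45, 45, 45, 45]
t=22: [58, 58, 58, 58, 58, 58, 58, 58, 58, 58, 58, 58, 58, 58, 58, 58, 58, 58, 58, 58, 58, 58, 58, 58, 58]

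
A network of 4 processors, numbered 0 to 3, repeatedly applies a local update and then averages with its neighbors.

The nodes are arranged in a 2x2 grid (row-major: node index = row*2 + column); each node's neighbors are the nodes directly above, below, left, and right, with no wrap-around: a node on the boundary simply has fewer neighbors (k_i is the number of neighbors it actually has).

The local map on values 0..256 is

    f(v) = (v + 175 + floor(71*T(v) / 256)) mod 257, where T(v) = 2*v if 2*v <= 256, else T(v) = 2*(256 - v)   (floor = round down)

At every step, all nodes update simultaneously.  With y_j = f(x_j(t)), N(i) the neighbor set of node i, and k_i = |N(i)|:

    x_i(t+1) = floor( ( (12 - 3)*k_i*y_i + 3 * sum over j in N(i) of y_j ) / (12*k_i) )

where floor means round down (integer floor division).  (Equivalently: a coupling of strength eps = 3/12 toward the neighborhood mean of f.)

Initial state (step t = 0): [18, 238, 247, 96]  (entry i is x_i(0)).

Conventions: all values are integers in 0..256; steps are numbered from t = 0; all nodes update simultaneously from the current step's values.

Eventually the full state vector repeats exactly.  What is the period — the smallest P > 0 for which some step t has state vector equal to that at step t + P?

Simulating step by step:
t=0: [18, 238, 247, 96]
t=1: [193, 157, 160, 92]
t=2: [141, 122, 124, 78]
t=3: [118, 100, 102, 56]
t=4: [94, 68, 70, 22]
t=5: [54, 51, 53, 162]
t=6: [32, 207, 16, 130]
t=7: [211, 156, 191, 131]
t=8: [149, 130, 142, 122]
t=9: [124, 116, 121, 110]
t=10: [108, 98, 104, 92]
t=11: [82, 70, 77, 64]
t=12: [41, 27, 35, 20]
t=13: [234, 217, 227, 210]
t=14: [162, 156, 160, 154]
t=15: [131, 129, 130, 128]
t=16: [117, 117, 117, 117]
t=17: [99, 99, 99, 99]
t=18: [71, 71, 71, 71]
t=19: [28, 28, 28, 28]
t=20: [218, 218, 218, 218]
t=21: [157, 157, 157, 157]
t=22: [129, 129, 129, 129]
t=23: [117, 117, 117, 117]

Answer: 7
Key observation: The state at step 16, [117, 117, 117, 117], reappears at step 23 — and no state repeats earlier — so the cycle the system enters has period 7.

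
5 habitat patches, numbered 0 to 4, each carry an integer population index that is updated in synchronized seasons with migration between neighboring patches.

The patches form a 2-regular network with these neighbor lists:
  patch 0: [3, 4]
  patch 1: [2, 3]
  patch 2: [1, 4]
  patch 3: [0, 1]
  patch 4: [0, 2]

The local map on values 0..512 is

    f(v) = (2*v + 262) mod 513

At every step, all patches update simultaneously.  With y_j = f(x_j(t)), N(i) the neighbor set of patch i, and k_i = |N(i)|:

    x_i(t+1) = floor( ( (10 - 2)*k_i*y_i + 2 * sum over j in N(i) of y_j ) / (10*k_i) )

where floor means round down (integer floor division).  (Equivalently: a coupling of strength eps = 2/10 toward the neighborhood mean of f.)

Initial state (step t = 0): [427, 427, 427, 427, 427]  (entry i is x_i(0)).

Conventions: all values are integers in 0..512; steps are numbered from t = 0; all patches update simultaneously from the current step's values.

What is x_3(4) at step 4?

Simulating step by step:
t=0: [427, 427, 427, 427, 427]
t=1: [90, 90, 90, 90, 90]
t=2: [442, 442, 442, 442, 442]
t=3: [120, 120, 120, 120, 120]
t=4: [502, 502, 502, 502, 502]

Answer: x_3(4) = 502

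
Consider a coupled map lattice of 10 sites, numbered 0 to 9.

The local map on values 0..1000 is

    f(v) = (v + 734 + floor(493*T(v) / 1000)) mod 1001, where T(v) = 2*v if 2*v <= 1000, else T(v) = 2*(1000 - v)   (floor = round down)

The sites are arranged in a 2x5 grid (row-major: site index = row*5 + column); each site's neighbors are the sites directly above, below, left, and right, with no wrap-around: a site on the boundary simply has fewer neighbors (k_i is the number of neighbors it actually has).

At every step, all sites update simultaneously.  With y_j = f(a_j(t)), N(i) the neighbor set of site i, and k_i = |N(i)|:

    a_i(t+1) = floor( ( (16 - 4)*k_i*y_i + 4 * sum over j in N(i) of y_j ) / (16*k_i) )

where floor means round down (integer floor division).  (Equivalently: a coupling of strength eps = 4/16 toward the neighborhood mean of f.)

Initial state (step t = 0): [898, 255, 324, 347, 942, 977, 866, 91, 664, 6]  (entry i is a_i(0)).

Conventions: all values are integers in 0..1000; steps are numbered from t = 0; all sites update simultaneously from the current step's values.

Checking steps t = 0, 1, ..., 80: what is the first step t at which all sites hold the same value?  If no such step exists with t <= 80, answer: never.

Simulating step by step:
t=0: [898, 255, 324, 347, 942, 977, 866, 91, 664, 6]  (not all equal)
t=1: [669, 332, 413, 469, 694, 731, 705, 838, 719, 741]  (not all equal)
t=2: [686, 461, 563, 665, 720, 728, 700, 715, 723, 728]  (not all equal)
t=3: [718, 667, 719, 728, 728, 728, 721, 728, 728, 729]  (not all equal)
t=4: [728, 728, 728, 729, 729, 729, 728, 729, 729, 729]  (not all equal)
t=5: [729, 729, 729, 729, 729, 729, 729, 729, 729, 729]  (all equal)

Answer: 5
Key observation: Synchronization is absorbing here: once all sites are equal they stay equal, and step 5 is the first all-equal step.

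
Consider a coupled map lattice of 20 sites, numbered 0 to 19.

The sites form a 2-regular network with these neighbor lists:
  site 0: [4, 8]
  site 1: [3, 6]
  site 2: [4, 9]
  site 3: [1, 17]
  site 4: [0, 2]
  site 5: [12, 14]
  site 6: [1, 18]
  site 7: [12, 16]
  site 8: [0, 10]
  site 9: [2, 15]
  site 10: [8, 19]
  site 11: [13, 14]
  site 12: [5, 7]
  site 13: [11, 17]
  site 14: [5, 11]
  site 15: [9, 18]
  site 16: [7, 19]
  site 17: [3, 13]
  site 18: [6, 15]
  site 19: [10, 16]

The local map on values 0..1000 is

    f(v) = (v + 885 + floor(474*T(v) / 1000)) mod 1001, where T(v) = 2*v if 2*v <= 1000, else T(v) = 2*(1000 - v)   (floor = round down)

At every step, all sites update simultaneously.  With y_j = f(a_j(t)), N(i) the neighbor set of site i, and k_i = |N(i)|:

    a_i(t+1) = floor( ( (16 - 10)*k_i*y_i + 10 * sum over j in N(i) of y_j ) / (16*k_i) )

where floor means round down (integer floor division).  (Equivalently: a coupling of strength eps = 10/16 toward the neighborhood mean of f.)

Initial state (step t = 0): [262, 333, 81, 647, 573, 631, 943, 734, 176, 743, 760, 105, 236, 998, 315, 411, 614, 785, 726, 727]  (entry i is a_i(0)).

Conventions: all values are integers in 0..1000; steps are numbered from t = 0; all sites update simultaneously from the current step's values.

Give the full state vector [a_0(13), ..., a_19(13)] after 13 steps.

Answer: [877, 877, 877, 877, 877, 877, 877, 877, 877, 877, 877, 877, 877, 877, 877, 877, 877, 877, 877, 877]

Derivation:
t=0: [262, 333, 81, 647, 573, 631, 943, 734, 176, 743, 760, 105, 236, 998, 315, 411, 614, 785, 726, 727]
t=1: [487, 745, 556, 763, 458, 586, 768, 703, 480, 552, 668, 464, 670, 631, 483, 799, 867, 873, 814, 867]
t=2: [810, 870, 833, 872, 819, 851, 871, 870, 837, 864, 854, 822, 865, 844, 824, 869, 874, 871, 872, 873]
t=3: [874, 877, 875, 877, 874, 875, 877, 876, 875, 876, 876, 874, 876, 875, 874, 876, 877, 876, 877, 876]
t=4: [877, 877, 877, 877, 877, 877, 877, 877, 877, 877, 877, 877, 877, 877, 877, 877, 877, 877, 877, 877]
t=5: [877, 877, 877, 877, 877, 877, 877, 877, 877, 877, 877, 877, 877, 877, 877, 877, 877, 877, 877, 877]
t=6: [877, 877, 877, 877, 877, 877, 877, 877, 877, 877, 877, 877, 877, 877, 877, 877, 877, 877, 877, 877]
t=7: [877, 877, 877, 877, 877, 877, 877, 877, 877, 877, 877, 877, 877, 877, 877, 877, 877, 877, 877, 877]
t=8: [877, 877, 877, 877, 877, 877, 877, 877, 877, 877, 877, 877, 877, 877, 877, 877, 877, 877, 877, 877]
t=9: [877, 877, 877, 877, 877, 877, 877, 877, 877, 877, 877, 877, 877, 877, 877, 877, 877, 877, 877, 877]
t=10: [877, 877, 877, 877, 877, 877, 877, 877, 877, 877, 877, 877, 877, 877, 877, 877, 877, 877, 877, 877]
t=11: [877, 877, 877, 877, 877, 877, 877, 877, 877, 877, 877, 877, 877, 877, 877, 877, 877, 877, 877, 877]
t=12: [877, 877, 877, 877, 877, 877, 877, 877, 877, 877, 877, 877, 877, 877, 877, 877, 877, 877, 877, 877]
t=13: [877, 877, 877, 877, 877, 877, 877, 877, 877, 877, 877, 877, 877, 877, 877, 877, 877, 877, 877, 877]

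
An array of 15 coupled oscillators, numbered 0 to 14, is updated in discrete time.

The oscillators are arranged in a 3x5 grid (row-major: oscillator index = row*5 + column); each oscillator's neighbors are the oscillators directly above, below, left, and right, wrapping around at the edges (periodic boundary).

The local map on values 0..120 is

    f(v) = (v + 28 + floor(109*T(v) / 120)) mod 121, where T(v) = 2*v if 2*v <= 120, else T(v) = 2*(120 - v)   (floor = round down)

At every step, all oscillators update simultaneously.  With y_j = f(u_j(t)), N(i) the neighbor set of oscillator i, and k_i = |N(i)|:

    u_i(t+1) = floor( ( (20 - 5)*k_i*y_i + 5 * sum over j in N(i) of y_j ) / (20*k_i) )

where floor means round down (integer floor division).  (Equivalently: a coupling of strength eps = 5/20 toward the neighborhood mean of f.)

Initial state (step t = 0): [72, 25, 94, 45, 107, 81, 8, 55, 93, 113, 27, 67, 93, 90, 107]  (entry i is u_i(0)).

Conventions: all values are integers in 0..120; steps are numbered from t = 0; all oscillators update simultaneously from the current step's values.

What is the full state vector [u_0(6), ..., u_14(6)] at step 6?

Answer: [67, 67, 36, 70, 67, 68, 68, 66, 67, 70, 67, 67, 58, 62, 66]

Derivation:
t=0: [72, 25, 94, 45, 107, 81, 8, 55, 93, 113, 27, 67, 93, 90, 107]
t=1: [68, 88, 51, 36, 38, 59, 55, 58, 47, 35, 92, 71, 51, 48, 41]
t=2: [63, 55, 48, 15, 17, 66, 62, 65, 37, 13, 51, 63, 51, 38, 23]
t=3: [70, 62, 47, 61, 74, 69, 72, 64, 21, 63, 56, 69, 50, 24, 81]
t=4: [67, 70, 46, 74, 65, 67, 67, 68, 84, 72, 64, 66, 52, 87, 62]
t=5: [70, 65, 42, 61, 70, 69, 69, 65, 57, 66, 71, 69, 54, 55, 71]
t=6: [67, 67, 36, 70, 67, 68, 68, 66, 67, 70, 67, 67, 58, 62, 66]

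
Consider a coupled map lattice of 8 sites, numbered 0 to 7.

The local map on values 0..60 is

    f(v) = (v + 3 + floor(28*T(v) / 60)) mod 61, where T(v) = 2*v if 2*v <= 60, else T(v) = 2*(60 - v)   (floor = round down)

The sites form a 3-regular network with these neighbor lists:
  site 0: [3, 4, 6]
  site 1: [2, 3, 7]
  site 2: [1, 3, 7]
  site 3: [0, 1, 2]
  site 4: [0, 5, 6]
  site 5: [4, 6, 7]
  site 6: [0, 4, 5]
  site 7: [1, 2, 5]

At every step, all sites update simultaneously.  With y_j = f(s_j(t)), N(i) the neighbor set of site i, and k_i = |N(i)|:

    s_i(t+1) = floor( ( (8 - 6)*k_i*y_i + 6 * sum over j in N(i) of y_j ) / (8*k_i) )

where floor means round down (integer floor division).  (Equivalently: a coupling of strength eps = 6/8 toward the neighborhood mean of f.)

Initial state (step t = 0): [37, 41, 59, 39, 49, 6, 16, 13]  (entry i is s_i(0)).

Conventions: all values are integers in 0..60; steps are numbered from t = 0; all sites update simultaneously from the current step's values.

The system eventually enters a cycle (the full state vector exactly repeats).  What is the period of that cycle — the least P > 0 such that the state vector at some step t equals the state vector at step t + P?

Simulating step by step:
t=0: [37, 41, 59, 39, 49, 6, 16, 13]
t=1: [8, 7, 7, 0, 12, 19, 12, 10]
t=2: [18, 14, 14, 13, 27, 28, 27, 23]
t=3: [43, 33, 33, 31, 51, 53, 51, 41]
t=4: [0, 0, 0, 0, 0, 0, 0, 0]
t=5: [3, 3, 3, 3, 3, 3, 3, 3]
t=6: [8, 8, 8, 8, 8, 8, 8, 8]
t=7: [18, 18, 18, 18, 18, 18, 18, 18]
t=8: [37, 37, 37, 37, 37, 37, 37, 37]
t=9: [0, 0, 0, 0, 0, 0, 0, 0]

Answer: 5
Key observation: The state at step 4, [0, 0, 0, 0, 0, 0, 0, 0], reappears at step 9 — and no state repeats earlier — so the cycle the system enters has period 5.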